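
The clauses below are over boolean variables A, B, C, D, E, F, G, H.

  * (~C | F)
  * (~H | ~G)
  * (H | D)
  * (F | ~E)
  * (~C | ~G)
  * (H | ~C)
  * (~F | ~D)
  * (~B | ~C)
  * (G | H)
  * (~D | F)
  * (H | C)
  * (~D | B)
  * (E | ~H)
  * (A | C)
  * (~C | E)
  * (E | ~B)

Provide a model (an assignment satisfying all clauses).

A=F, B=F, C=T, D=F, E=T, F=T, G=F, H=T

Check each clause:
  1. (~C | F) — F is true.
  2. (~H | ~G) — ~G is true.
  3. (D | H) — H is true.
  4. (F | ~E) — F is true.
  5. (~C | ~G) — ~G is true.
  6. (~C | H) — H is true.
  7. (~F | ~D) — ~D is true.
  8. (~B | ~C) — ~B is true.
  9. (G | H) — H is true.
  10. (F | ~D) — ~D is true.
  11. (H | C) — H is true.
  12. (~D | B) — ~D is true.
  13. (E | ~H) — E is true.
  14. (A | C) — C is true.
  15. (E | ~C) — E is true.
  16. (~B | E) — E is true.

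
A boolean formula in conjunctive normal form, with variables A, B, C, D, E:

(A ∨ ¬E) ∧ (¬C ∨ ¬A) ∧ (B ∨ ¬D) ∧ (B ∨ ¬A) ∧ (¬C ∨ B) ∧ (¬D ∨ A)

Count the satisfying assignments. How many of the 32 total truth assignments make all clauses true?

7

Satisfying assignments:
  A=F B=F C=F D=F E=F
  A=F B=T C=F D=F E=F
  A=F B=T C=T D=F E=F
  A=T B=T C=F D=F E=F
  A=T B=T C=F D=F E=T
  A=T B=T C=F D=T E=F
  A=T B=T C=F D=T E=T
Count: 7.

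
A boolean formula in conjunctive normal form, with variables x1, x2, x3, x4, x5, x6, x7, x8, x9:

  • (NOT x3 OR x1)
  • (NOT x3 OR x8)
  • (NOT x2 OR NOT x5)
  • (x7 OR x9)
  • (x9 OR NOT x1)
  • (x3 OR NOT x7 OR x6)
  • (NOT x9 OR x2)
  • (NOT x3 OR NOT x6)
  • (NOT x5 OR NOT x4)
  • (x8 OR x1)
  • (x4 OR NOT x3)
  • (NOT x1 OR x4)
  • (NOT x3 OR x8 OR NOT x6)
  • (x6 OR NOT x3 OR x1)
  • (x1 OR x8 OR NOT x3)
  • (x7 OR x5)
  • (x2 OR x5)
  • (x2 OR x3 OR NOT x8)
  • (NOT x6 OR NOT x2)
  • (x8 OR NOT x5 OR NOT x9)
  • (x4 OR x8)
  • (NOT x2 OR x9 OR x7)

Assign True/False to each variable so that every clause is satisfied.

x1 = True, x2 = True, x3 = True, x4 = True, x5 = False, x6 = False, x7 = True, x8 = True, x9 = True

Branch on x1: take x1 = True.
  then x9 is forced to True.
  then x2 is forced to True.
  then x5 is forced to False.
  then x4 is forced to True.
  then x7 is forced to True.
  then x6 is forced to False.
  then x3 is forced to True.
  then x8 is forced to True.
Every clause has at least one true literal under this assignment.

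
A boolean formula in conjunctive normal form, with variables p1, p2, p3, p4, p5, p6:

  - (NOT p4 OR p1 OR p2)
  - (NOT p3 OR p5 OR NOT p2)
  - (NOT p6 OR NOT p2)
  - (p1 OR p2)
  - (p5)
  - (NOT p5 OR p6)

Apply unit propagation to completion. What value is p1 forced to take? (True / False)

Unit clause (p5) sets p5 = True.
(NOT p5 OR p6) with p5 = True leaves only p6, so p6 = True.
(NOT p2 OR NOT p6): since p6 = True, the clause reduces to (NOT p2). p2 = False.
From (p1 OR p2) and p2 = False: p1 = True.

True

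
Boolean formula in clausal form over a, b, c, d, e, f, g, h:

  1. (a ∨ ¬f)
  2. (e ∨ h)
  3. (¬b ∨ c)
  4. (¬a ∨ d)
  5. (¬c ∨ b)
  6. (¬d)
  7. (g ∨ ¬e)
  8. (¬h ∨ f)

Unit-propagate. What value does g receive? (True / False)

True

(¬d) stands alone — d = False.
(d ∨ ¬a): since d = False, the clause reduces to (¬a). a = False.
In (¬f ∨ a), a is now false; ¬f must hold, so f = False.
(¬h ∨ f) with f = False leaves only ¬h, so h = False.
(h ∨ e) with h = False leaves only e, so e = True.
In (¬e ∨ g), ¬e is now false; g must hold, so g = True.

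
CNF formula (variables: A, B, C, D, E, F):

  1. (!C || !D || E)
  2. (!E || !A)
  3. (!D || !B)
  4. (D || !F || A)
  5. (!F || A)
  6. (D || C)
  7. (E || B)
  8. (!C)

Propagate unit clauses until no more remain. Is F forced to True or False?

False

(!C) is a unit clause: C = False.
(D || C) with C = False leaves only D, so D = True.
(!B || !D) with D = True leaves only !B, so B = False.
In (E || B), B is now false; E must hold, so E = True.
(!A || !E) with E = True leaves only !A, so A = False.
In (!F || A), A is now false; !F must hold, so F = False.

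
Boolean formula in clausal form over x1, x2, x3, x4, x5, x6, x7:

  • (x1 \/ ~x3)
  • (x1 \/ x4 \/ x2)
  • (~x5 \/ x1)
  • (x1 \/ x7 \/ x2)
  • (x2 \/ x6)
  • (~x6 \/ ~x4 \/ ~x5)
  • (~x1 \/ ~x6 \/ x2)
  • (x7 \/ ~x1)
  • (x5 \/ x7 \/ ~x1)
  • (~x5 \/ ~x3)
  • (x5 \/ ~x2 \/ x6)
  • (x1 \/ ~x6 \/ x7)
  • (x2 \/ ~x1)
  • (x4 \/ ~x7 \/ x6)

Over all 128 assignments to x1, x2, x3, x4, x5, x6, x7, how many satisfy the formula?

9

Split on x1, then x2.
  x1=1, x2=1: 6 of the 32 assignments to (x3,x4,x5,x6,x7) work.
  x1=1, x2=0: a clause becomes empty — 0.
  x1=0, x2=1: remaining (x3,x4,x5,x6,x7) ∈ {(0,0,0,1,1); (0,1,0,1,1)} — 2.
  x1=0, x2=0: remaining (x3,x4,x5,x6,x7) ∈ {(0,1,0,1,1)} — 1.
Total: 6 + 0 + 2 + 1 = 9.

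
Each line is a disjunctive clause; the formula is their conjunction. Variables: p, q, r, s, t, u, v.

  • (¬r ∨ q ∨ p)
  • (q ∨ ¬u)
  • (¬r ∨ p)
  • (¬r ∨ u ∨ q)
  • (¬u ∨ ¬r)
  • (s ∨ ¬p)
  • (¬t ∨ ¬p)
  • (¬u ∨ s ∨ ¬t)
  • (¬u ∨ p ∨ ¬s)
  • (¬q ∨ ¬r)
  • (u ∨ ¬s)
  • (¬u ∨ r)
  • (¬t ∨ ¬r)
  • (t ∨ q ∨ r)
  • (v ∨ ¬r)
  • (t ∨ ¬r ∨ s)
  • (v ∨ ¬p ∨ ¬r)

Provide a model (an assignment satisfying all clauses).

p=F, q=T, r=F, s=F, t=T, u=F, v=T

Check each clause:
  1. (q ∨ p ∨ ¬r) — q is true.
  2. (q ∨ ¬u) — ¬u is true.
  3. (p ∨ ¬r) — ¬r is true.
  4. (¬r ∨ u ∨ q) — q is true.
  5. (¬u ∨ ¬r) — ¬u is true.
  6. (s ∨ ¬p) — ¬p is true.
  7. (¬p ∨ ¬t) — ¬p is true.
  8. (¬u ∨ ¬t ∨ s) — ¬u is true.
  9. (p ∨ ¬u ∨ ¬s) — ¬u is true.
  10. (¬q ∨ ¬r) — ¬r is true.
  11. (¬s ∨ u) — ¬s is true.
  12. (r ∨ ¬u) — ¬u is true.
  13. (¬t ∨ ¬r) — ¬r is true.
  14. (t ∨ r ∨ q) — q is true.
  15. (v ∨ ¬r) — ¬r is true.
  16. (s ∨ ¬r ∨ t) — t is true.
  17. (v ∨ ¬r ∨ ¬p) — ¬r is true.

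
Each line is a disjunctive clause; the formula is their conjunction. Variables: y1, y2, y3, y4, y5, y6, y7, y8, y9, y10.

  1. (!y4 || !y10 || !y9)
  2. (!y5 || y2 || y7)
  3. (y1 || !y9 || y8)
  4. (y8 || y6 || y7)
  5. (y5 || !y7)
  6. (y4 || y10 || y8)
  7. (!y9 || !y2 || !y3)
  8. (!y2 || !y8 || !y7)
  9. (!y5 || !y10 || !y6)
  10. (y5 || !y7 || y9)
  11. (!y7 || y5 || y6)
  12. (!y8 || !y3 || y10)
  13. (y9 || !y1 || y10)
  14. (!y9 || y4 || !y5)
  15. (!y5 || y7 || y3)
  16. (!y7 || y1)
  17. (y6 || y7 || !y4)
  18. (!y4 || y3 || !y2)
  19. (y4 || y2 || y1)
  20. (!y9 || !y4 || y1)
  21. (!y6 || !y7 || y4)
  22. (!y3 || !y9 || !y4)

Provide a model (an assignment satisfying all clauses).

y1 = T  y2 = T  y3 = F  y4 = F  y5 = F  y6 = F  y7 = F  y8 = T  y9 = T  y10 = T

Try y1 = True.
Try y2 = True.
For the remaining variables, y3 = False, y4 = False, y5 = False, y6 = False, y7 = False, y8 = True, y9 = True, y10 = True works.
Every clause has at least one true literal under this assignment.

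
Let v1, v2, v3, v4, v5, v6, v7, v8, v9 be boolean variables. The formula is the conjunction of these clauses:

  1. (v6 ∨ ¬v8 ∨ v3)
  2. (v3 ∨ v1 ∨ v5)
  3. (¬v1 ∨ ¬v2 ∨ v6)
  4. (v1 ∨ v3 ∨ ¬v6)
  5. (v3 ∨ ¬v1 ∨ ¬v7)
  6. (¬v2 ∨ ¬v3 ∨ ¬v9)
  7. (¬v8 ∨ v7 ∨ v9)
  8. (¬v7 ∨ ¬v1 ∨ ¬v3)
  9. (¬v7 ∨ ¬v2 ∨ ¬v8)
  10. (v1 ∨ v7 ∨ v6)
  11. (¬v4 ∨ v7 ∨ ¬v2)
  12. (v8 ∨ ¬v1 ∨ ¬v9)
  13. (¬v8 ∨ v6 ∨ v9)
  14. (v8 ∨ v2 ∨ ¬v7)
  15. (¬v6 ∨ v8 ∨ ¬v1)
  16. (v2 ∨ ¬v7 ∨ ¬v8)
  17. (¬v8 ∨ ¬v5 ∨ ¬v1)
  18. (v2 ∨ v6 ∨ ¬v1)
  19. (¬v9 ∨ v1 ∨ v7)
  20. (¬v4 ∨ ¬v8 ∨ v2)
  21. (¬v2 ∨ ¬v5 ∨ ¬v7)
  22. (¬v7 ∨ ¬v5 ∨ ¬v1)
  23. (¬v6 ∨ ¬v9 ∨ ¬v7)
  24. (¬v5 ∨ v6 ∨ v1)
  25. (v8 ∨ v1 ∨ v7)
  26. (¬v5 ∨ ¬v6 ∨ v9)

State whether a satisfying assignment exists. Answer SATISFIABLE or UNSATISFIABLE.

Pure literal: v4 appears only negated; assign v4 = False.
Set v1 = True and propagate.
Set v2 = False and propagate.
  then v6 is forced to True.
  then v8 is forced to True.
  then v7 is forced to False.
  then v9 is forced to True.
  then v5 is forced to False.
v3 is now unconstrained; take v3 = True.
So v1 = True  v2 = False  v3 = True  v4 = False  v5 = False  v6 = True  v7 = False  v8 = True  v9 = True is a satisfying assignment.

SATISFIABLE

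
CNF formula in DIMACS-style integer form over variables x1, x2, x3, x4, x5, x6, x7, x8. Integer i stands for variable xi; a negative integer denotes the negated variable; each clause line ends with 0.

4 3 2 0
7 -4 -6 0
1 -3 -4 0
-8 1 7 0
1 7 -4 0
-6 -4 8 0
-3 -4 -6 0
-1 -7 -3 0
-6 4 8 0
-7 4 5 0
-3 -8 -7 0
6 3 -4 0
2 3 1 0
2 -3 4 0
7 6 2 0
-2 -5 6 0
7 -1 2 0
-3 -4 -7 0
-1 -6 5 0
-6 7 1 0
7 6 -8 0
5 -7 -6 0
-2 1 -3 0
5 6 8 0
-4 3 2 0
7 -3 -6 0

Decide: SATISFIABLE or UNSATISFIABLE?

SATISFIABLE

Try x1 = False.
Set x2 = True and propagate.
  then x3 is forced to False.
For the remaining variables, x4 = False, x5 = True, x6 = True, x7 = True, x8 = True works.
So x1 = False  x2 = True  x3 = False  x4 = False  x5 = True  x6 = True  x7 = True  x8 = True is a satisfying assignment.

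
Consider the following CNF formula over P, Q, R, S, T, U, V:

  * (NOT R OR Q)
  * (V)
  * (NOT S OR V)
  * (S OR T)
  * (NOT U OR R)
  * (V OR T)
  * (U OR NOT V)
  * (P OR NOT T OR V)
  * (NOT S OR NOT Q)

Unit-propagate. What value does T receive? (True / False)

True

(V) stands alone — V = True.
From (U OR NOT V) and V = True: U = True.
In (NOT U OR R), NOT U is now false; R must hold, so R = True.
In (NOT R OR Q), NOT R is now false; Q must hold, so Q = True.
(NOT S OR NOT Q): since Q = True, the clause reduces to (NOT S). S = False.
(S OR T): since S = False, the clause reduces to (T). T = True.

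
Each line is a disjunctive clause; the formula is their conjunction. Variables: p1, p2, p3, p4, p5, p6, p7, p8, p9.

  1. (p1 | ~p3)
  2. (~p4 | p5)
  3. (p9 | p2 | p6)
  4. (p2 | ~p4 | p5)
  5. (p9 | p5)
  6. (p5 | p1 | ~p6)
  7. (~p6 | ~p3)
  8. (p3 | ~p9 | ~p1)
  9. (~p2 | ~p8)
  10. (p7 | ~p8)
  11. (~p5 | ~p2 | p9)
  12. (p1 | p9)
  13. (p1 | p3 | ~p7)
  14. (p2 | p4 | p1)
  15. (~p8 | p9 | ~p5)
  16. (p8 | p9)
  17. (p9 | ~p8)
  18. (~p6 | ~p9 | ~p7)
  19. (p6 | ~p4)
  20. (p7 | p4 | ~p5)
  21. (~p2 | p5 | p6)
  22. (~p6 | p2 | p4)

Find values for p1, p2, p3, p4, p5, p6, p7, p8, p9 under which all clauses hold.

p1 = 1, p2 = 0, p3 = 1, p4 = 0, p5 = 1, p6 = 0, p7 = 1, p8 = 0, p9 = 1

Check each clause:
  1. (~p3 | p1) — p1 is true.
  2. (p5 | ~p4) — ~p4 is true.
  3. (p2 | p6 | p9) — p9 is true.
  4. (p5 | ~p4 | p2) — ~p4 is true.
  5. (p9 | p5) — p9 is true.
  6. (~p6 | p1 | p5) — p1 is true.
  7. (~p6 | ~p3) — ~p6 is true.
  8. (p3 | ~p9 | ~p1) — p3 is true.
  9. (~p2 | ~p8) — ~p8 is true.
  10. (~p8 | p7) — ~p8 is true.
  11. (~p5 | ~p2 | p9) — p9 is true.
  12. (p1 | p9) — p9 is true.
  13. (p3 | p1 | ~p7) — p1 is true.
  14. (p1 | p4 | p2) — p1 is true.
  15. (p9 | ~p8 | ~p5) — ~p8 is true.
  16. (p9 | p8) — p9 is true.
  17. (~p8 | p9) — ~p8 is true.
  18. (~p6 | ~p9 | ~p7) — ~p6 is true.
  19. (p6 | ~p4) — ~p4 is true.
  20. (p4 | ~p5 | p7) — p7 is true.
  21. (~p2 | p5 | p6) — p5 is true.
  22. (p4 | ~p6 | p2) — ~p6 is true.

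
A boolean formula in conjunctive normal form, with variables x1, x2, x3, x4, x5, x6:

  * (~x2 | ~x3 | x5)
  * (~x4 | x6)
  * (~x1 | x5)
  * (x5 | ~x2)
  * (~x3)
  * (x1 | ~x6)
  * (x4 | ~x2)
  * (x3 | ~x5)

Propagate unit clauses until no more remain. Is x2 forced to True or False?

Unit clause (~x3) sets x3 = False.
In (x3 | ~x5), x3 is now false; ~x5 must hold, so x5 = False.
(x5 | ~x1) with x5 = False leaves only ~x1, so x1 = False.
From (~x2 | x5) and x5 = False: x2 = False.

False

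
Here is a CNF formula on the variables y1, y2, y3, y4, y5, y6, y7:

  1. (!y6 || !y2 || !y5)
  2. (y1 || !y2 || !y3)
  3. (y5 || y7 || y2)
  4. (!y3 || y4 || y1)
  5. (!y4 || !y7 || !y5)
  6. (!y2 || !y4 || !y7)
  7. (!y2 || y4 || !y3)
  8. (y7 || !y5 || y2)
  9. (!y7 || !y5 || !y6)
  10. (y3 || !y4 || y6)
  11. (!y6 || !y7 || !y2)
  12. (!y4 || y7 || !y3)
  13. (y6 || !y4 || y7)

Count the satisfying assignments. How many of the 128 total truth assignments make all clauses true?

27

Split on y7, then y2.
  y7=T, y2=T: remaining (y1,y3,y4,y5,y6) ∈ {(F,F,F,F,F); (F,F,F,T,F); (T,F,F,F,F); (T,F,F,T,F)} — 4.
  y7=T, y2=F: 15 of the 32 assignments to (y1,y3,y4,y5,y6) work.
  y7=F, y2=T: y1 free; 4 ways for (y3,y4,y5,y6) × 2^1 = 8.
  y7=F, y2=F: a clause becomes empty — 0.
Total: 4 + 15 + 8 + 0 = 27.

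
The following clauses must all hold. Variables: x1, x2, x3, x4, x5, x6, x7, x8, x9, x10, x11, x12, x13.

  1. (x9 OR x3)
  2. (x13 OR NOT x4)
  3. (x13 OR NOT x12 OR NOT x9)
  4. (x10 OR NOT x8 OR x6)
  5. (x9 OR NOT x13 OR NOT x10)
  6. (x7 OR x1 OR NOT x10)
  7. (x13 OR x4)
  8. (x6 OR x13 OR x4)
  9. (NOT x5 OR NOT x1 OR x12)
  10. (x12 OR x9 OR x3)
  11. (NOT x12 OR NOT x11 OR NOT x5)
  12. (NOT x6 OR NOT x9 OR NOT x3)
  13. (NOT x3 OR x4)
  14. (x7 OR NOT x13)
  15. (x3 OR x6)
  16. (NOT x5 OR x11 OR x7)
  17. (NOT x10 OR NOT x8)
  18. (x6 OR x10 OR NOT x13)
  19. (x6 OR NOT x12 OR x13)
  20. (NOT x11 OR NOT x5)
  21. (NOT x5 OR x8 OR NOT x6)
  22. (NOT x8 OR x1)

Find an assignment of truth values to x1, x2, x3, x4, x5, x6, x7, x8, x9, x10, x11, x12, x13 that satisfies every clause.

x1=T, x2=T, x3=F, x4=F, x5=F, x6=T, x7=T, x8=F, x9=T, x10=F, x11=F, x12=T, x13=T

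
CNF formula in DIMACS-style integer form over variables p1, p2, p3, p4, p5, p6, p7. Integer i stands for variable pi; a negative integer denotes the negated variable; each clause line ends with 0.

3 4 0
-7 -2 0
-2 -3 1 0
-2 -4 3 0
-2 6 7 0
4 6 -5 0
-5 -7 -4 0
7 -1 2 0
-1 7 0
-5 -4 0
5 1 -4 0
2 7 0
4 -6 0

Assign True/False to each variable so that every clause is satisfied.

p1=True, p2=False, p3=True, p4=True, p5=False, p6=False, p7=True

Check each clause:
  1. (p3 | p4) — p3 is true.
  2. (~p2 | ~p7) — ~p2 is true.
  3. (~p2 | p1 | ~p3) — p1 is true.
  4. (~p4 | ~p2 | p3) — p3 is true.
  5. (p6 | p7 | ~p2) — p7 is true.
  6. (~p5 | p4 | p6) — ~p5 is true.
  7. (~p7 | ~p5 | ~p4) — ~p5 is true.
  8. (~p1 | p2 | p7) — p7 is true.
  9. (~p1 | p7) — p7 is true.
  10. (~p5 | ~p4) — ~p5 is true.
  11. (p5 | ~p4 | p1) — p1 is true.
  12. (p2 | p7) — p7 is true.
  13. (~p6 | p4) — ~p6 is true.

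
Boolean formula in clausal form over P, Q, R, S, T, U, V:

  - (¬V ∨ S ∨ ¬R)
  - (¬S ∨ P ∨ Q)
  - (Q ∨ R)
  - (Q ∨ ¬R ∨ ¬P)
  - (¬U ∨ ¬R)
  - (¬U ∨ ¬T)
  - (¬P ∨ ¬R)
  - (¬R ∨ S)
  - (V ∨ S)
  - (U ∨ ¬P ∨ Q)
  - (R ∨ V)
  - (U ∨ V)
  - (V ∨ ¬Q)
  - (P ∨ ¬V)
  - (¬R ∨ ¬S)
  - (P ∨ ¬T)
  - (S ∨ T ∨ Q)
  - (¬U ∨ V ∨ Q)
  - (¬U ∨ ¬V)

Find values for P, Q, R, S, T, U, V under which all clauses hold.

P = 1, Q = 1, R = 0, S = 0, T = 0, U = 0, V = 1

Set P = True and propagate.
  then R is forced to False.
  then Q is forced to True.
  then V is forced to True.
  then U is forced to False.
S, T are now unconstrained; take S = False, T = False.
Check each clause:
  1. (¬V ∨ S ∨ ¬R) — ¬R is true.
  2. (¬S ∨ Q ∨ P) — P is true.
  3. (Q ∨ R) — Q is true.
  4. (¬P ∨ ¬R ∨ Q) — Q is true.
  5. (¬R ∨ ¬U) — ¬U is true.
  6. (¬U ∨ ¬T) — ¬U is true.
  7. (¬P ∨ ¬R) — ¬R is true.
  8. (S ∨ ¬R) — ¬R is true.
  9. (V ∨ S) — V is true.
  10. (Q ∨ U ∨ ¬P) — Q is true.
  11. (R ∨ V) — V is true.
  12. (U ∨ V) — V is true.
  13. (¬Q ∨ V) — V is true.
  14. (¬V ∨ P) — P is true.
  15. (¬R ∨ ¬S) — ¬S is true.
  16. (¬T ∨ P) — P is true.
  17. (T ∨ Q ∨ S) — Q is true.
  18. (V ∨ ¬U ∨ Q) — ¬U is true.
  19. (¬V ∨ ¬U) — ¬U is true.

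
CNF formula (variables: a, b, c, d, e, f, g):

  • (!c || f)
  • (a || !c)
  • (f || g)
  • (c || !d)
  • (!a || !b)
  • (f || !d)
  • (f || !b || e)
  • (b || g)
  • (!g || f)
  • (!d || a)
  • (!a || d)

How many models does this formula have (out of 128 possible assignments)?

The models are:
  a=F b=F c=F d=F e=F f=T g=T
  a=F b=F c=F d=F e=T f=T g=T
  a=F b=T c=F d=F e=F f=T g=F
  a=F b=T c=F d=F e=F f=T g=T
  a=F b=T c=F d=F e=T f=T g=F
  a=F b=T c=F d=F e=T f=T g=T
  a=T b=F c=T d=T e=F f=T g=T
  a=T b=F c=T d=T e=T f=T g=T
Count: 8.

8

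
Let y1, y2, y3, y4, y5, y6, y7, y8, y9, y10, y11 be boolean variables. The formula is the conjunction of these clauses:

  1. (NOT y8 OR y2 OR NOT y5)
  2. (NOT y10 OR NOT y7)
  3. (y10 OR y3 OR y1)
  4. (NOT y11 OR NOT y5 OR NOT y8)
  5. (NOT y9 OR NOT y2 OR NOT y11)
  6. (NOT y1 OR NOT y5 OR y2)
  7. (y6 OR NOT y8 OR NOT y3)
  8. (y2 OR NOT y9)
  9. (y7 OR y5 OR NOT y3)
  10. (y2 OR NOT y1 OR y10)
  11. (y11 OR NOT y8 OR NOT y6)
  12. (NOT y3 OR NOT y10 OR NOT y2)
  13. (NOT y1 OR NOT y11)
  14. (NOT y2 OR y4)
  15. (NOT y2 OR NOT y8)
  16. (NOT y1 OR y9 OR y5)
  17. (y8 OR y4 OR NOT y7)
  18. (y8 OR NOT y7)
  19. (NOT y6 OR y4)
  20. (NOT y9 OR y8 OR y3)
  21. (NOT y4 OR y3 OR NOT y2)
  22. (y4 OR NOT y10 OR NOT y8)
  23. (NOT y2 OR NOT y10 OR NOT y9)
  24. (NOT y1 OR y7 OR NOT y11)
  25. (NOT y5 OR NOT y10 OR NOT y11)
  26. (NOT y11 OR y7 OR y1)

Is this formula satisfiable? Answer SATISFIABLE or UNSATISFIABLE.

SATISFIABLE

Try y1 = False.
Try y2 = False.
  then y9 is forced to False.
For the remaining variables, y3 = True, y4 = True, y5 = False, y6 = True, y7 = True, y8 = True, y10 = False, y11 = True works.
So y1=False  y2=False  y3=True  y4=True  y5=False  y6=True  y7=True  y8=True  y9=False  y10=False  y11=True is a satisfying assignment.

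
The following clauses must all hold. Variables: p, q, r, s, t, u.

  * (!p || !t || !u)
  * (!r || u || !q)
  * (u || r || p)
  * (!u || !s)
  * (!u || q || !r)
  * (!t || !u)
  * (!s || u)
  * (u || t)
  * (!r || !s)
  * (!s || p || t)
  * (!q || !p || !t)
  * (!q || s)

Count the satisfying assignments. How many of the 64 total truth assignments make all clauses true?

5

The models are:
  p=F q=F r=F s=F t=F u=T
  p=F q=F r=T s=F t=T u=F
  p=T q=F r=F s=F t=F u=T
  p=T q=F r=F s=F t=T u=F
  p=T q=F r=T s=F t=T u=F
That's 5 in total.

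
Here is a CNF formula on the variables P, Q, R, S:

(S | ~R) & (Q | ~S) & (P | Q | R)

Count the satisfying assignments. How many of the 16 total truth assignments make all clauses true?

7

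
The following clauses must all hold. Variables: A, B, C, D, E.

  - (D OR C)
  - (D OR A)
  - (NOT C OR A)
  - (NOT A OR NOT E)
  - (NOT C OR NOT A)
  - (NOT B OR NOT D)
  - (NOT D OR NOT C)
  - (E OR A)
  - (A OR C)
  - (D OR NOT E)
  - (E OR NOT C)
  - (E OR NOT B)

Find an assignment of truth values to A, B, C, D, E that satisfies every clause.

A=True, B=False, C=False, D=True, E=False

Pure literal: B appears only negated; assign B = False.
Set A = True and propagate.
  then E is forced to False.
  then C is forced to False.
  then D is forced to True.
Every clause has at least one true literal under this assignment.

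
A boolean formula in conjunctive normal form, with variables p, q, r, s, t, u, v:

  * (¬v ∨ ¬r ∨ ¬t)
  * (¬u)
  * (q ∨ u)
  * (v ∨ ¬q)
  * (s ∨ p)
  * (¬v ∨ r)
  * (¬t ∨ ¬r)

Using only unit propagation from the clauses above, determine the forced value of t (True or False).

False

Unit clause (¬u) sets u = False.
(u ∨ q) with u = False leaves only q, so q = True.
In (¬q ∨ v), ¬q is now false; v must hold, so v = True.
(¬v ∨ r): since v = True, the clause reduces to (r). r = True.
From (¬r ∨ ¬v ∨ ¬t) and v = True, r = True: t = False.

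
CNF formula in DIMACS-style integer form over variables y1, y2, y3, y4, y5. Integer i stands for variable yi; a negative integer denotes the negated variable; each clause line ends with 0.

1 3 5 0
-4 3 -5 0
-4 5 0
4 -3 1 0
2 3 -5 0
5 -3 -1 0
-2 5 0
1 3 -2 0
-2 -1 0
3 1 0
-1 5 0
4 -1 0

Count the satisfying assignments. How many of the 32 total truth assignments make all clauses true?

3

The models are:
  y1=0 y2=0 y3=1 y4=1 y5=1
  y1=0 y2=1 y3=1 y4=1 y5=1
  y1=1 y2=0 y3=1 y4=1 y5=1
That's 3 in total.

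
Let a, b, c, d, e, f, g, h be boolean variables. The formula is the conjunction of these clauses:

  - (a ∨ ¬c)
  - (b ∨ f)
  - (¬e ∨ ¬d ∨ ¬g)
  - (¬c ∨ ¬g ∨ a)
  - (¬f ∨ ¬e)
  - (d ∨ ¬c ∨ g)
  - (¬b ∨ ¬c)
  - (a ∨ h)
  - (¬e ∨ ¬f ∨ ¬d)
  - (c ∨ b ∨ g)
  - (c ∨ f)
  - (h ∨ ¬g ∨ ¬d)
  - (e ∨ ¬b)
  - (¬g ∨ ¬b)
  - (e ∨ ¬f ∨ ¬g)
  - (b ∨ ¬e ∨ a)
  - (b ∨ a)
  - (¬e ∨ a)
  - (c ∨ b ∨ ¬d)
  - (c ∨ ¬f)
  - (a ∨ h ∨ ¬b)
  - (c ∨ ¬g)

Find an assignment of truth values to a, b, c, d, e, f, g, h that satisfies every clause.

a=True, b=False, c=True, d=True, e=False, f=True, g=False, h=False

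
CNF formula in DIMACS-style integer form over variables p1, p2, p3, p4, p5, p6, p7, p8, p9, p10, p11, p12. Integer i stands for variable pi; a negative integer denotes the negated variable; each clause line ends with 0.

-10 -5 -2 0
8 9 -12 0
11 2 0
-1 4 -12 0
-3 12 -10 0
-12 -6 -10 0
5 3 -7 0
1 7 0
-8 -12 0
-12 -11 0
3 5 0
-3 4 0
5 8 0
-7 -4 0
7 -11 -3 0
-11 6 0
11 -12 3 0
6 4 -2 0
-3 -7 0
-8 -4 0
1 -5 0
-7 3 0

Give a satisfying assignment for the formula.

p1=1, p2=0, p3=0, p4=0, p5=1, p6=1, p7=0, p8=1, p9=1, p10=0, p11=1, p12=0

Pure literal: p9 appears only positively; assign p9 = True.
Pure literal: p10 appears only negated; assign p10 = False.
Branch on p1: take p1 = True.
Branch on p2: take p2 = False.
  then p11 is forced to True.
  then p12 is forced to False.
  then p6 is forced to True.
For the remaining variables, p3 = False, p4 = False, p5 = True, p7 = False, p8 = True works.
Check each clause:
  1. (¬p5 ∨ ¬p2 ∨ ¬p10) — ¬p2 is true.
  2. (p8 ∨ p9 ∨ ¬p12) — p8 is true.
  3. (p2 ∨ p11) — p11 is true.
  4. (¬p12 ∨ ¬p1 ∨ p4) — ¬p12 is true.
  5. (¬p3 ∨ ¬p10 ∨ p12) — ¬p3 is true.
  6. (¬p10 ∨ ¬p12 ∨ ¬p6) — ¬p12 is true.
  7. (¬p7 ∨ p5 ∨ p3) — ¬p7 is true.
  8. (p1 ∨ p7) — p1 is true.
  9. (¬p8 ∨ ¬p12) — ¬p12 is true.
  10. (¬p12 ∨ ¬p11) — ¬p12 is true.
  11. (p3 ∨ p5) — p5 is true.
  12. (p4 ∨ ¬p3) — ¬p3 is true.
  13. (p8 ∨ p5) — p8 is true.
  14. (¬p7 ∨ ¬p4) — ¬p7 is true.
  15. (¬p11 ∨ ¬p3 ∨ p7) — ¬p3 is true.
  16. (p6 ∨ ¬p11) — p6 is true.
  17. (¬p12 ∨ p11 ∨ p3) — p11 is true.
  18. (p4 ∨ p6 ∨ ¬p2) — ¬p2 is true.
  19. (¬p7 ∨ ¬p3) — ¬p7 is true.
  20. (¬p8 ∨ ¬p4) — ¬p4 is true.
  21. (¬p5 ∨ p1) — p1 is true.
  22. (¬p7 ∨ p3) — ¬p7 is true.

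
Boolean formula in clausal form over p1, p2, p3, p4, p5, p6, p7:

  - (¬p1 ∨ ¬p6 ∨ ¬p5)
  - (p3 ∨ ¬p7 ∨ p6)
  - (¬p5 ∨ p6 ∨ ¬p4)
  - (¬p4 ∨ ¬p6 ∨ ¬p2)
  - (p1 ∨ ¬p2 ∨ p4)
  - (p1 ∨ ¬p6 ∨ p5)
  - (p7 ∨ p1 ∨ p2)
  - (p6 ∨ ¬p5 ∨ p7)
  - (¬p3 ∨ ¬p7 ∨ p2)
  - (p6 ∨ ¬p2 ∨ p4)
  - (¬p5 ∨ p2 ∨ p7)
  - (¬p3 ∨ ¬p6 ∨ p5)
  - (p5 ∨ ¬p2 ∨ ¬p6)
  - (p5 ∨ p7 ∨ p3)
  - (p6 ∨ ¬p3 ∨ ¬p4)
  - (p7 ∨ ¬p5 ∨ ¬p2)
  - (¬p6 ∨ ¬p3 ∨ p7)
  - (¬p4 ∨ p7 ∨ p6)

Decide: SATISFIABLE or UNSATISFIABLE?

SATISFIABLE

Branch on p1: take p1 = True.
Branch on p2: take p2 = False.
For the remaining variables, p3 = False, p4 = False, p5 = False, p6 = True, p7 = True works.
So p1 = True, p2 = False, p3 = False, p4 = False, p5 = False, p6 = True, p7 = True is a satisfying assignment.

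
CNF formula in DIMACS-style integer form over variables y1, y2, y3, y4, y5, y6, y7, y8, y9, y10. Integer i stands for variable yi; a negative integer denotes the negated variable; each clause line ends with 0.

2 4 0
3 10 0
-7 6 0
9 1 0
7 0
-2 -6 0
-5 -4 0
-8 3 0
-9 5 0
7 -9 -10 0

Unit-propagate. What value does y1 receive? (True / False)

(y7) is a unit clause: y7 = True.
In (y6 \/ ~y7), ~y7 is now false; y6 must hold, so y6 = True.
(~y6 \/ ~y2) with y6 = True leaves only ~y2, so y2 = False.
In (y4 \/ y2), y2 is now false; y4 must hold, so y4 = True.
(~y5 \/ ~y4): since y4 = True, the clause reduces to (~y5). y5 = False.
(~y9 \/ y5): since y5 = False, the clause reduces to (~y9). y9 = False.
From (y1 \/ y9) and y9 = False: y1 = True.

True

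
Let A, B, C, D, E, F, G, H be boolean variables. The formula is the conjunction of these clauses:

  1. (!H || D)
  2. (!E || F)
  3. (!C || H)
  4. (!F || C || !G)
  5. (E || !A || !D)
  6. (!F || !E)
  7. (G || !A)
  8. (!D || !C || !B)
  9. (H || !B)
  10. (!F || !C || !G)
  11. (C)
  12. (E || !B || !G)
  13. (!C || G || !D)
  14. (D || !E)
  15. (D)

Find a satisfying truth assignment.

A=False, B=False, C=True, D=True, E=False, F=False, G=True, H=True

Check each clause:
  1. (D || !H) — D is true.
  2. (!E || F) — !E is true.
  3. (H || !C) — H is true.
  4. (C || !F || !G) — !F is true.
  5. (!D || !A || E) — !A is true.
  6. (!E || !F) — !F is true.
  7. (!A || G) — !A is true.
  8. (!B || !D || !C) — !B is true.
  9. (!B || H) — H is true.
  10. (!C || !G || !F) — !F is true.
  11. (C) — C is true.
  12. (!G || E || !B) — !B is true.
  13. (G || !C || !D) — G is true.
  14. (D || !E) — !E is true.
  15. (D) — D is true.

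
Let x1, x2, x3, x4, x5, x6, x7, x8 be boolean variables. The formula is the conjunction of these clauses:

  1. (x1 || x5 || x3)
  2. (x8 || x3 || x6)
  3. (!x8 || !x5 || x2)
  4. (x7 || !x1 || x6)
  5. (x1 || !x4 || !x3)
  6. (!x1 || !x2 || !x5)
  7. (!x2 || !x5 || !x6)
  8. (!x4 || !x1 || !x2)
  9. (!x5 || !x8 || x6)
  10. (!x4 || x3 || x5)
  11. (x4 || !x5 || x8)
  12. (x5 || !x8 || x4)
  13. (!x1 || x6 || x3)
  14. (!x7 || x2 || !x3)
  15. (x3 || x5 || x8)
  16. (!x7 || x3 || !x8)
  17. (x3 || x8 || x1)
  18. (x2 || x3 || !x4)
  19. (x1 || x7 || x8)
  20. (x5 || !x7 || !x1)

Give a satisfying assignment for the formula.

Branch on x1: take x1 = False.
Branch on x2: take x2 = True.
Set x3 = True and propagate.
  then x4 is forced to False.
For the remaining variables, x5 = False, x6 = False, x7 = True, x8 = False works.

x1=False, x2=True, x3=True, x4=False, x5=False, x6=False, x7=True, x8=False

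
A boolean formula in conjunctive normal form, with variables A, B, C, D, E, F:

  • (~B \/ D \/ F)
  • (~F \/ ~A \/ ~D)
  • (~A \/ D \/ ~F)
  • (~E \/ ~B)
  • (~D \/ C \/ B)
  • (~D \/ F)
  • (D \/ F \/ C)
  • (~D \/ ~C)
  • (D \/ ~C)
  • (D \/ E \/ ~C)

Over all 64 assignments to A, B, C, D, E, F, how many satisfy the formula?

4

Satisfying assignments:
  A=0 B=0 C=0 D=0 E=0 F=1
  A=0 B=0 C=0 D=0 E=1 F=1
  A=0 B=1 C=0 D=0 E=0 F=1
  A=0 B=1 C=0 D=1 E=0 F=1
That's 4 in total.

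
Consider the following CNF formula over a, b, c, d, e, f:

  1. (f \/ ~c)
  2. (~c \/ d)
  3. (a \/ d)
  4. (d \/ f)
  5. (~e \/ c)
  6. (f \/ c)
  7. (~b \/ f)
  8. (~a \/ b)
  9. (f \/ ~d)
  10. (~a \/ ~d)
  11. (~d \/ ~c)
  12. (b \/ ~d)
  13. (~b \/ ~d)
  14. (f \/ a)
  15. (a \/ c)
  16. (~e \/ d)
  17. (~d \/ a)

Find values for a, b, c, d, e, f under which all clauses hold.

e occurs only negated in the remaining clauses — set e = False.
Pure literal: f appears only positively; assign f = True.
Branch on a: take a = True.
  then b is forced to True.
  then d is forced to False.
  then c is forced to False.
Every clause has at least one true literal under this assignment.

a=T  b=T  c=F  d=F  e=F  f=T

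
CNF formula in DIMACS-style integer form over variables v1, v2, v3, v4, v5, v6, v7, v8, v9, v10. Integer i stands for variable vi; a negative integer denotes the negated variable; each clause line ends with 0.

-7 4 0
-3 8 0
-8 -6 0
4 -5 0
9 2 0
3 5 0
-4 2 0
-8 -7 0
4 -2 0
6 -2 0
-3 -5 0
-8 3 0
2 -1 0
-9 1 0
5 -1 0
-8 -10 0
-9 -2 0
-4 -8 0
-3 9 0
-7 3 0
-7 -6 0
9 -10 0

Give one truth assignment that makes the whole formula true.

v7 occurs only negated in the remaining clauses — set v7 = False.
Pure literal: v10 appears only negated; assign v10 = False.
Branch on v1: take v1 = True.
  then v2 is forced to True.
  then v4 is forced to True.
  then v6 is forced to True.
  then v8 is forced to False.
  then v3 is forced to False.
  then v5 is forced to True.
  then v9 is forced to False.

v1=T, v2=T, v3=F, v4=T, v5=T, v6=T, v7=F, v8=F, v9=F, v10=F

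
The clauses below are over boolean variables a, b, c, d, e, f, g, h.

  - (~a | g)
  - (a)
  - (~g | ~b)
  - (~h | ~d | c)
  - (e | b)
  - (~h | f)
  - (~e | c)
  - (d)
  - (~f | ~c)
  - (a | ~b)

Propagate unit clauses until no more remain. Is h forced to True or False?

False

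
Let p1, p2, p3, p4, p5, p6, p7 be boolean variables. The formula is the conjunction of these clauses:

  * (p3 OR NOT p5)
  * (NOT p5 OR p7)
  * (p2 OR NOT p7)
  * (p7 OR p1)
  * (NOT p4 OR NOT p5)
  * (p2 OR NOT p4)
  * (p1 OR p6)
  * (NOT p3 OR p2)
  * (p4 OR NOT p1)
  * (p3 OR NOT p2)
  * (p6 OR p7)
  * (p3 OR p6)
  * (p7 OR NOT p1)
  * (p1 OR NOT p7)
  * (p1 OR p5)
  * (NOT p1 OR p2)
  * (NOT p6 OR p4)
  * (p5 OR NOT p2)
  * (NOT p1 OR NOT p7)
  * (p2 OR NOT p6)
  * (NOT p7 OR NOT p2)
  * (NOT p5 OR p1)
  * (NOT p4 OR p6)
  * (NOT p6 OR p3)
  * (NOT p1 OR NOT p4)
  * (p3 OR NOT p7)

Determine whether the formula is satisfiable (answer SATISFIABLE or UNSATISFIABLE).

UNSATISFIABLE

p1 = True:
  propagation gives p4=True; an empty clause results — contradiction.
p1 = False:
  propagation gives p7=True; an empty clause results — contradiction.
Every branch closes, so no satisfying assignment exists.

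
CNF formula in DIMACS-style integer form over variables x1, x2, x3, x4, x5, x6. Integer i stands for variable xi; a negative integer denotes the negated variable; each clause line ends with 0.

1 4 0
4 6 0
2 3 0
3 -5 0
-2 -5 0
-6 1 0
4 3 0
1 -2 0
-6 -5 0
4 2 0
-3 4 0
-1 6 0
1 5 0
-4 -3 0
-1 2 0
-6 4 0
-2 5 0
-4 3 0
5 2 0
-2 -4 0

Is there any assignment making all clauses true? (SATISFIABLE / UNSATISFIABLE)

x4 = True:
  propagation gives x3=False; an empty clause results — contradiction.
x4 = False:
  propagation gives x1=True, x6=True; an empty clause results — contradiction.
Every branch closes, so no satisfying assignment exists.

UNSATISFIABLE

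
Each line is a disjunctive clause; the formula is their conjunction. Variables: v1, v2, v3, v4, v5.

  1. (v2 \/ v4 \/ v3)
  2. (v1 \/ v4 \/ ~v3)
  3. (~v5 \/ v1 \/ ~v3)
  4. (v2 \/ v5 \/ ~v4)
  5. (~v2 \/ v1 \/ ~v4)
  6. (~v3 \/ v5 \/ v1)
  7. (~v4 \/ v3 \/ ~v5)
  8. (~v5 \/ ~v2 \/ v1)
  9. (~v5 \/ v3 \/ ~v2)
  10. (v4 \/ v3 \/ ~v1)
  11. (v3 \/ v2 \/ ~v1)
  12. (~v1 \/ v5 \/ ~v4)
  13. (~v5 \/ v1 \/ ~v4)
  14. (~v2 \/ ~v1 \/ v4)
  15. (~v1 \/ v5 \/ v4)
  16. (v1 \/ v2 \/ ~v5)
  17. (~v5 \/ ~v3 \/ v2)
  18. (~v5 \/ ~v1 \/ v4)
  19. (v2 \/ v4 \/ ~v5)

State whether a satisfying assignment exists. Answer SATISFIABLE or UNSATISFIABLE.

SATISFIABLE

Branch on v1: take v1 = True.
For the remaining variables, v2 = True, v3 = True, v4 = True, v5 = True works.
So v1=1, v2=1, v3=1, v4=1, v5=1 is a satisfying assignment.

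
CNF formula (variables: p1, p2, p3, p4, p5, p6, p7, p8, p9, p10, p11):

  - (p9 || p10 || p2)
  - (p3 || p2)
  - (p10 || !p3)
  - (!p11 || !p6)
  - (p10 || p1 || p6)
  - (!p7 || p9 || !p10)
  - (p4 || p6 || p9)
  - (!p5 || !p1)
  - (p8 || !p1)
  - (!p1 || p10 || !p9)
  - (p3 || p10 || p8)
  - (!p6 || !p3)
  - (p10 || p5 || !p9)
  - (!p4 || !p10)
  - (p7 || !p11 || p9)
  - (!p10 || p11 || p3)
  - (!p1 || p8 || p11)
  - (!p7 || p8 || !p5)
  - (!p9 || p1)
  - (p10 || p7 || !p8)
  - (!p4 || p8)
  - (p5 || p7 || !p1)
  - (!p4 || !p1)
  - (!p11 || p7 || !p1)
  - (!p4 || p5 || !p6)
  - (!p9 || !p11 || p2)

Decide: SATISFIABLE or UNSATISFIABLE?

SATISFIABLE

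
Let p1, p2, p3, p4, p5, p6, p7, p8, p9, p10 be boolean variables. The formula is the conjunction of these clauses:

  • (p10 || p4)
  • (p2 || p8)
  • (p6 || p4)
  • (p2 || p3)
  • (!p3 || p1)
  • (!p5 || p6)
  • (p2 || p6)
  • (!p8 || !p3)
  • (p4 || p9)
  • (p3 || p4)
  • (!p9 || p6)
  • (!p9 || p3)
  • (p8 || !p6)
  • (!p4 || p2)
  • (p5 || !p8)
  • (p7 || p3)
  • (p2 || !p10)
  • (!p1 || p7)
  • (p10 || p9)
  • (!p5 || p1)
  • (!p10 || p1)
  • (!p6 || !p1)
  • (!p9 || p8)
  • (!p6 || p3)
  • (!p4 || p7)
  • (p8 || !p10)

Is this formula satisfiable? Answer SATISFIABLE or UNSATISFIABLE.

UNSATISFIABLE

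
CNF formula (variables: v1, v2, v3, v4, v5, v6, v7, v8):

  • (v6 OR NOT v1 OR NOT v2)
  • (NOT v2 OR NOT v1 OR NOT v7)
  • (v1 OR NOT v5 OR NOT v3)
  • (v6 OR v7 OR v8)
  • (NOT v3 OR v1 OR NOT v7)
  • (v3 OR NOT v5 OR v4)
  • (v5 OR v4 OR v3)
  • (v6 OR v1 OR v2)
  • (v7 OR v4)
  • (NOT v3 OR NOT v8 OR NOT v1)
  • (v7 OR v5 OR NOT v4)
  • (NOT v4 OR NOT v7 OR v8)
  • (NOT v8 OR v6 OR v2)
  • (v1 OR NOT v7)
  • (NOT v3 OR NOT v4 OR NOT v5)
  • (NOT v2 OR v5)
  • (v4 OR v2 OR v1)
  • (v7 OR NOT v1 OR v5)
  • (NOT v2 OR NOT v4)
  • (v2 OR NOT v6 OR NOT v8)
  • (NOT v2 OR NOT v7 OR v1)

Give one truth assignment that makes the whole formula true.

Branch on v1: take v1 = True.
Set v2 = False and propagate.
The remaining clauses are satisfied by v3 = True, v4 = False, v5 = True, v6 = False, v7 = True, v8 = False.
Every clause has at least one true literal under this assignment.
Check each clause:
  1. (v6 OR NOT v2 OR NOT v1) — NOT v2 is true.
  2. (NOT v1 OR NOT v2 OR NOT v7) — NOT v2 is true.
  3. (NOT v3 OR NOT v5 OR v1) — v1 is true.
  4. (v7 OR v6 OR v8) — v7 is true.
  5. (NOT v7 OR v1 OR NOT v3) — v1 is true.
  6. (v3 OR NOT v5 OR v4) — v3 is true.
  7. (v4 OR v3 OR v5) — v3 is true.
  8. (v2 OR v1 OR v6) — v1 is true.
  9. (v4 OR v7) — v7 is true.
  10. (NOT v3 OR NOT v8 OR NOT v1) — NOT v8 is true.
  11. (v7 OR NOT v4 OR v5) — NOT v4 is true.
  12. (NOT v7 OR NOT v4 OR v8) — NOT v4 is true.
  13. (NOT v8 OR v2 OR v6) — NOT v8 is true.
  14. (v1 OR NOT v7) — v1 is true.
  15. (NOT v5 OR NOT v3 OR NOT v4) — NOT v4 is true.
  16. (v5 OR NOT v2) — v5 is true.
  17. (v1 OR v2 OR v4) — v1 is true.
  18. (NOT v1 OR v7 OR v5) — v5 is true.
  19. (NOT v2 OR NOT v4) — NOT v4 is true.
  20. (NOT v6 OR v2 OR NOT v8) — NOT v8 is true.
  21. (NOT v2 OR v1 OR NOT v7) — NOT v2 is true.

v1 = 1, v2 = 0, v3 = 1, v4 = 0, v5 = 1, v6 = 0, v7 = 1, v8 = 0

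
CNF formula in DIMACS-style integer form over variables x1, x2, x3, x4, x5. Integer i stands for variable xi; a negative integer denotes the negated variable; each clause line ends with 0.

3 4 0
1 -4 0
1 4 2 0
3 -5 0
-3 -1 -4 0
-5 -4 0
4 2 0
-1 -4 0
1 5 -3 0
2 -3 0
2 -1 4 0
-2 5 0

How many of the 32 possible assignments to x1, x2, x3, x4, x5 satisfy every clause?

The models are:
  x1=0 x2=1 x3=1 x4=0 x5=1
  x1=1 x2=1 x3=1 x4=0 x5=1
That's 2 in total.

2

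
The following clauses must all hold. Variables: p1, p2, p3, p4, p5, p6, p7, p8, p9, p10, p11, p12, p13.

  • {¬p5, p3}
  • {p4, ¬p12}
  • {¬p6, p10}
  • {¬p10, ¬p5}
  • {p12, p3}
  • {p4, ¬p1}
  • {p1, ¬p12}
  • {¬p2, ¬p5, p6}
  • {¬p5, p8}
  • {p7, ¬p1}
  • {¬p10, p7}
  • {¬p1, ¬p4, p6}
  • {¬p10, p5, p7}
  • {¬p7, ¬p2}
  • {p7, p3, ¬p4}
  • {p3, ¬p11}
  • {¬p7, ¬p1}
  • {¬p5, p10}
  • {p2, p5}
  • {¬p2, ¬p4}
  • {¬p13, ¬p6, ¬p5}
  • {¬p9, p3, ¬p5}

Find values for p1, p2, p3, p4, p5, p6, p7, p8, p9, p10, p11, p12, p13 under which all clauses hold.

Pure literal: p3 appears only positively; assign p3 = True.
Pure literal: p8 appears only positively; assign p8 = True.
Try p1 = False.
  then p12 is forced to False.
The remaining clauses are satisfied by p2 = True, p4 = False, p5 = False, p6 = False, p7 = False, p9 = True, p10 = False, p11 = False, p13 = True.
Check each clause:
  1. {p3, ¬p5} — p3 is true.
  2. {p4, ¬p12} — ¬p12 is true.
  3. {p10, ¬p6} — ¬p6 is true.
  4. {¬p5, ¬p10} — ¬p5 is true.
  5. {p12, p3} — p3 is true.
  6. {¬p1, p4} — ¬p1 is true.
  7. {¬p12, p1} — ¬p12 is true.
  8. {¬p5, ¬p2, p6} — ¬p5 is true.
  9. {p8, ¬p5} — p8 is true.
  10. {¬p1, p7} — ¬p1 is true.
  11. {p7, ¬p10} — ¬p10 is true.
  12. {p6, ¬p4, ¬p1} — ¬p4 is true.
  13. {p5, p7, ¬p10} — ¬p10 is true.
  14. {¬p2, ¬p7} — ¬p7 is true.
  15. {¬p4, p7, p3} — p3 is true.
  16. {¬p11, p3} — p3 is true.
  17. {¬p7, ¬p1} — ¬p7 is true.
  18. {¬p5, p10} — ¬p5 is true.
  19. {p5, p2} — p2 is true.
  20. {¬p2, ¬p4} — ¬p4 is true.
  21. {¬p13, ¬p5, ¬p6} — ¬p6 is true.
  22. {p3, ¬p5, ¬p9} — p3 is true.

p1=F, p2=T, p3=T, p4=F, p5=F, p6=F, p7=F, p8=T, p9=T, p10=F, p11=F, p12=F, p13=T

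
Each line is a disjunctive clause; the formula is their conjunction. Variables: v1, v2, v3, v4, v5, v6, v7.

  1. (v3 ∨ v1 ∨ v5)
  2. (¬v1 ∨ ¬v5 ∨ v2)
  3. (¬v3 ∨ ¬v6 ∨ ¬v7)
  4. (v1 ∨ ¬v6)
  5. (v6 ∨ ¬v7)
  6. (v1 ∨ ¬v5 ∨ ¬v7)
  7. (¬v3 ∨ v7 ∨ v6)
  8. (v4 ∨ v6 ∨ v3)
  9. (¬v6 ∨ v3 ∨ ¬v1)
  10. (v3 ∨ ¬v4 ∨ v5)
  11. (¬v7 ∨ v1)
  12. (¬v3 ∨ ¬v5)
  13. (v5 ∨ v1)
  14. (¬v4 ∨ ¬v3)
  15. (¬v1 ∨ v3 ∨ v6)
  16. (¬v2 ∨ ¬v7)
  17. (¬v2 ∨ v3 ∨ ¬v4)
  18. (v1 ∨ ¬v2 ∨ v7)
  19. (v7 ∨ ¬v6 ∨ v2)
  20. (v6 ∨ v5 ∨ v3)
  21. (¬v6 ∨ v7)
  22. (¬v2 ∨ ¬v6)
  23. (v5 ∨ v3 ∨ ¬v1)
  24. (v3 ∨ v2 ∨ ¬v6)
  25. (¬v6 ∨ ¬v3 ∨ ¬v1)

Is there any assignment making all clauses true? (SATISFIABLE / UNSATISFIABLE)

Branch on v1: take v1 = False.
  then v6 is forced to False.
  then v7 is forced to False.
  then v3 is forced to False.
  then v5 is forced to True.
  then v4 is forced to True.
  then v2 is forced to False.
So v1=False, v2=False, v3=False, v4=True, v5=True, v6=False, v7=False is a satisfying assignment.

SATISFIABLE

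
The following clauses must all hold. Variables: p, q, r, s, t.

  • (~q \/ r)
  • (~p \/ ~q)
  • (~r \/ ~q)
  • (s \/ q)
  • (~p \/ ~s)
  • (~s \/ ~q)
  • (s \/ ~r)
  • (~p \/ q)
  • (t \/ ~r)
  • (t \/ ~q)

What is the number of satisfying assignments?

3

The models are:
  p=F q=F r=F s=T t=F
  p=F q=F r=F s=T t=T
  p=F q=F r=T s=T t=T
Count: 3.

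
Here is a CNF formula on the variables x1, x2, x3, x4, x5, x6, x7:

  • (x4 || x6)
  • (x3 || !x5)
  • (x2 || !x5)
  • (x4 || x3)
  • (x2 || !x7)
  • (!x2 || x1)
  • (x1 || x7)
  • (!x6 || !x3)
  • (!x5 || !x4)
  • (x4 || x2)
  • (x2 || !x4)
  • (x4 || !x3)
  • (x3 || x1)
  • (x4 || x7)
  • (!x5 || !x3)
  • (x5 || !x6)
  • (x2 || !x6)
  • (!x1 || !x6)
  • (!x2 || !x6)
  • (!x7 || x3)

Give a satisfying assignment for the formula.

x1 = T, x2 = T, x3 = F, x4 = T, x5 = F, x6 = F, x7 = F

Check each clause:
  1. (x4 || x6) — x4 is true.
  2. (!x5 || x3) — !x5 is true.
  3. (!x5 || x2) — x2 is true.
  4. (x4 || x3) — x4 is true.
  5. (!x7 || x2) — !x7 is true.
  6. (x1 || !x2) — x1 is true.
  7. (x1 || x7) — x1 is true.
  8. (!x3 || !x6) — !x6 is true.
  9. (!x5 || !x4) — !x5 is true.
  10. (x2 || x4) — x2 is true.
  11. (x2 || !x4) — x2 is true.
  12. (x4 || !x3) — x4 is true.
  13. (x3 || x1) — x1 is true.
  14. (x7 || x4) — x4 is true.
  15. (!x5 || !x3) — !x5 is true.
  16. (!x6 || x5) — !x6 is true.
  17. (!x6 || x2) — !x6 is true.
  18. (!x6 || !x1) — !x6 is true.
  19. (!x2 || !x6) — !x6 is true.
  20. (!x7 || x3) — !x7 is true.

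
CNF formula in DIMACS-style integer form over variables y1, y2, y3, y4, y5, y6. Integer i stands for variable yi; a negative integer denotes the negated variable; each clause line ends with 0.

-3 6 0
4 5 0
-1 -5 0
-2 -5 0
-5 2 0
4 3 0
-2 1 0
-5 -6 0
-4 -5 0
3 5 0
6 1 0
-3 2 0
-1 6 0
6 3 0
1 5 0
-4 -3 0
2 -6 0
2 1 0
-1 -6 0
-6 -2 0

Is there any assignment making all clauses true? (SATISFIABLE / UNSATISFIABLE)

y5 = True:
  propagation gives y1=False, y2=False; an empty clause results — contradiction.
y5 = False:
  propagation gives y4=True, y3=True; an empty clause results — contradiction.
Every branch closes, so no satisfying assignment exists.

UNSATISFIABLE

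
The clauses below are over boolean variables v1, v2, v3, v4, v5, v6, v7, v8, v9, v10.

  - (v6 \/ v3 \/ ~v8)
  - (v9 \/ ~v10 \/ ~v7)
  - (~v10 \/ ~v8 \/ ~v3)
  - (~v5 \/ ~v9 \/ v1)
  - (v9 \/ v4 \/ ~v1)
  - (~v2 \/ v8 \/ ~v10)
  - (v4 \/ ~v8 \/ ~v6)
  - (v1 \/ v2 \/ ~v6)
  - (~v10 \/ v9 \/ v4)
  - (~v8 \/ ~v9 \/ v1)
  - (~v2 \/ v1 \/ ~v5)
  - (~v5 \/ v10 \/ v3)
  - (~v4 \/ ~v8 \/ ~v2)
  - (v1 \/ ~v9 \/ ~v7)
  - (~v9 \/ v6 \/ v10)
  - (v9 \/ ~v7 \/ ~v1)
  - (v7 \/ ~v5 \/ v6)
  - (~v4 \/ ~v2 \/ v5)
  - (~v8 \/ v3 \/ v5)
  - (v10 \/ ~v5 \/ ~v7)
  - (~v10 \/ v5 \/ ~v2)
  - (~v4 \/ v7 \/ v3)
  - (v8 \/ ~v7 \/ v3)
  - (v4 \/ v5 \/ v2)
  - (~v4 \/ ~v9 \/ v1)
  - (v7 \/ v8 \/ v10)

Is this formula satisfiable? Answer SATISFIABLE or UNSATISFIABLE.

Branch on v1: take v1 = True.
Branch on v2: take v2 = False.
Set v3 = True and propagate.
The remaining clauses are satisfied by v4 = False, v5 = True, v6 = True, v7 = False, v8 = False, v9 = True, v10 = True.
So v1 = T, v2 = F, v3 = T, v4 = F, v5 = T, v6 = T, v7 = F, v8 = F, v9 = T, v10 = T is a satisfying assignment.

SATISFIABLE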